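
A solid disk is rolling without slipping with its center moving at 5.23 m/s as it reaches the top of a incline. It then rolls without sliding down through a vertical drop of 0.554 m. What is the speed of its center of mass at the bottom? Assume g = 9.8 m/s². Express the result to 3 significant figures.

v ≈ 5.88 m/s

The moment of inertia is (1/2)MR², giving k ≡ I/(MR²) = 0.5.
Rolling without slipping gives ω = v/R, so the total kinetic energy is ½Mv² + ½Iω² = ½(1+k)Mv² = (3/4)Mv².
Energy conservation: (3/4)Mv₀² + Mgh = (3/4)Mv², so v² = v₀² + 2gh/(1+k).
v = √(5.23² + 2×9.8×0.554/1.5) = √34.59 ≈ 5.88 m/s.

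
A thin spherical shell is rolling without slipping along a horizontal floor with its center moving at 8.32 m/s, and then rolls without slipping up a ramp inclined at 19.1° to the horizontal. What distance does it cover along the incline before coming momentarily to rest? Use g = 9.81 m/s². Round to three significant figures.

d ≈ 18.0 m

With I = (2/3)MR², the ratio k = I/(MR²) is 2/3.
The rolling condition ω = v/R makes the rotational term ½I(v/R)² = ½kMv², so KE_total = ½(1+k)Mv² = (5/6)Mv².
Setting this equal to Mgh gives the vertical rise h = (1+k)v₀²/(2g) = 1.667×8.32²/(2×9.81) = 5.88 m.
The distance along the slope is d = h/sinθ = 5.88/sin19.1° ≈ 18.0 m.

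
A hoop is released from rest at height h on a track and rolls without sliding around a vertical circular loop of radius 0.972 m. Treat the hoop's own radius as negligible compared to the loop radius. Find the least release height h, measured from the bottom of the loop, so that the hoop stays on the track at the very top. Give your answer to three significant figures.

With I = MR², the ratio k = I/(MR²) is 1.
At the top, contact is just lost when gravity alone supplies the centripetal force: Mg = Mv_top²/r, i.e. v_top² = gr.
With ω = v/R, the kinetic energy at speed v is ½(1+k)Mv² = Mv².
Energy conservation from release (height h) to the top (height 2r): Mgh = Mg(2r) + M·gr.
Thus h_min = 2r + (1+k)r/2 = r(2 + 2/2) = 0.972 × 3 ≈ 2.92 m.

h_min ≈ 2.92 m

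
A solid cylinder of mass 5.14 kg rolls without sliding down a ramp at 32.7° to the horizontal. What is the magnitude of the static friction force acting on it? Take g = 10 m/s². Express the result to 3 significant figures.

f ≈ 9.26 N

The moment of inertia is (1/2)MR², giving k ≡ I/(MR²) = 0.5.
Along the incline Mg sinθ − f = Ma, and torque about the center fR = Iα = kMR²(a/R) gives f = kMa.
Combining, a = g sinθ/(1+k) and f = kMa = kMg sinθ/(1+k).
f = 0.5 × 5.14 × 10 × sin32.7° / 1.5 ≈ 9.26 N.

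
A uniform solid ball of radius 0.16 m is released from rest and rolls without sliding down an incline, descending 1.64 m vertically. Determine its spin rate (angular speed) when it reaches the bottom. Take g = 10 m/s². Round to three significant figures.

ω ≈ 30.3 rad/s

Here I = (2/5)MR², so the shape factor k = I/(MR²) = 0.4.
Since it rolls without slipping, ω = v/R and KE = ½Mv² + ½Iω² = ½(1+k)Mv² = (7/10)Mv².
Energy conservation Mgh = ½(1+k)Mv² gives v = √(2gh/(1+k)) = √(2 × 10 × 1.64 / 1.4) = 4.84 m/s.
The angular speed follows from ω = v/R = 4.84/0.16 ≈ 30.3 rad/s.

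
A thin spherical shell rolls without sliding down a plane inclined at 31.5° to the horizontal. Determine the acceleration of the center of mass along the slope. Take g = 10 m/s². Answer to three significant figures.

Here I = (2/3)MR², so the shape factor k = I/(MR²) = 2/3.
Newton's second law down the slope: Mg sinθ − f = Ma. The torque equation fR = Iα (with α = a/R) gives f = kMa.
Eliminating f: Mg sinθ = (1+k)Ma, so a = g sinθ/(1+k) = 10 × sin31.5° / 1.667 ≈ 3.13 m/s².

a ≈ 3.13 m/s²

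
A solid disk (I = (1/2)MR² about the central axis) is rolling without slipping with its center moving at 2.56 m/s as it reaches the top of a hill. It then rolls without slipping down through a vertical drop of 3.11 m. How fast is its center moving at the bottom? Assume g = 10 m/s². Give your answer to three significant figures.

v ≈ 6.93 m/s

Here I = (1/2)MR², so the shape factor k = I/(MR²) = 0.5.
Rolling without slipping gives ω = v/R, so the total kinetic energy is ½Mv² + ½Iω² = ½(1+k)Mv² = (3/4)Mv².
Conserving energy between top and bottom: (3/4)Mv² = (3/4)Mv₀² + Mgh, hence v² = v₀² + 2gh/(1+k).
v = √(2.56² + 2×10×3.11/1.5) = √48.02 ≈ 6.93 m/s.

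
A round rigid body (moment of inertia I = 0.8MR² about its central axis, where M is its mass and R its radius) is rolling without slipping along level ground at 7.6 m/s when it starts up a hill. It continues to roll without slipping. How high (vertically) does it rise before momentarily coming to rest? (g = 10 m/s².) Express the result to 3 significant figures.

h ≈ 5.20 m

With I = 0.8MR², the ratio k = I/(MR²) is 0.8.
Rolling without slipping gives ω = v/R, so the total kinetic energy is ½Mv² + ½Iω² = ½(1+k)Mv² = (9/10)Mv².
At the top the kinetic energy is zero, so (9/10)Mv₀² = Mgh.
Thus h = (1+k)v₀²/(2g) = 1.8 × 7.6² / (2 × 10) ≈ 5.20 m.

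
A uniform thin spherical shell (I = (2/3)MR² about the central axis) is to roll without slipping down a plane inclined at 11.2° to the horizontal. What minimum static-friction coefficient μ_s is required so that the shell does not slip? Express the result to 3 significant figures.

μ_min ≈ 0.0792

Here I = (2/3)MR², so the shape factor k = I/(MR²) = 2/3.
Translational: Mg sinθ − f = Ma. Rotational about the CM: fR = Iα = kMRa, so f = kMa.
These give a = g sinθ/(1+k) and the required friction f = kMg sinθ/(1+k).
The normal force is N = Mg cosθ, so μ_min = f/N = k tanθ/(1+k).
μ_min = (2/3) × tan11.2° / 1.667 ≈ 0.0792.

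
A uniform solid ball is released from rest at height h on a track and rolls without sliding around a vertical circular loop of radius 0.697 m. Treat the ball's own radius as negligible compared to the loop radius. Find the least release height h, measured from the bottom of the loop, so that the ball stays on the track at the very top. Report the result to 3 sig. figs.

h_min ≈ 1.88 m

With I = (2/5)MR², the ratio k = I/(MR²) is 0.4.
At the top of the loop, the minimum-contact condition is Mg = Mv_top²/r, so v_top² = gr.
With ω = v/R, the kinetic energy at speed v is ½(1+k)Mv² = (7/10)Mv².
Energy conservation from release (height h) to the top (height 2r): Mgh = Mg(2r) + (7/10)M·gr.
Thus h_min = 2r + (1+k)r/2 = r(2 + 1.4/2) = 0.697 × 2.7 ≈ 1.88 m.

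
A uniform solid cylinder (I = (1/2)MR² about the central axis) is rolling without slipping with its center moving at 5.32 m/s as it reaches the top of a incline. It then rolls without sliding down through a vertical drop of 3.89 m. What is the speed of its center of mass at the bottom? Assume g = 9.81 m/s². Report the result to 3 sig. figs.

v ≈ 8.90 m/s

With I = (1/2)MR², the ratio k = I/(MR²) is 0.5.
Since it rolls without slipping, ω = v/R and KE = ½Mv² + ½Iω² = ½(1+k)Mv² = (3/4)Mv².
Conserving energy between top and bottom: (3/4)Mv² = (3/4)Mv₀² + Mgh, hence v² = v₀² + 2gh/(1+k).
v = √(5.32² + 2×9.81×3.89/1.5) = √79.18 ≈ 8.90 m/s.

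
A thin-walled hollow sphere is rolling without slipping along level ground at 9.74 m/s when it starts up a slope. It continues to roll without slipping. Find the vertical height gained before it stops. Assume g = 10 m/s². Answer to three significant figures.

With I = (2/3)MR², the ratio k = I/(MR²) is 2/3.
Pure rolling means v = ωR; then KE = ½Mv² + ½I(v/R)² = ½(1+k)Mv² = (5/6)Mv².
All of this converts to potential energy at the highest point: (5/6)Mv₀² = Mgh.
Thus h = (1+k)v₀²/(2g) = 1.667 × 9.74² / (2 × 10) ≈ 7.91 m.

h ≈ 7.91 m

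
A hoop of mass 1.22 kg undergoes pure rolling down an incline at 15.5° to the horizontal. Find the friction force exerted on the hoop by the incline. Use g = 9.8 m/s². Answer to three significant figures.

For this body I = MR², i.e. k = I/(MR²) = 1.
Newton's second law down the slope: Mg sinθ − f = Ma. The torque equation fR = Iα (with α = a/R) gives f = kMa.
Combining, a = g sinθ/(1+k) and f = kMa = kMg sinθ/(1+k).
f = 1 × 1.22 × 9.8 × sin15.5° / 2 ≈ 1.60 N.

f ≈ 1.60 N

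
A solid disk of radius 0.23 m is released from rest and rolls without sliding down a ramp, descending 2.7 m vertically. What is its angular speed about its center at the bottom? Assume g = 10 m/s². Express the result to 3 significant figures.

ω ≈ 26.1 rad/s

For this body I = (1/2)MR², i.e. k = I/(MR²) = 0.5.
Pure rolling means v = ωR; then KE = ½Mv² + ½I(v/R)² = ½(1+k)Mv² = (3/4)Mv².
Energy conservation Mgh = ½(1+k)Mv² gives v = √(2gh/(1+k)) = √(2 × 10 × 2.7 / 1.5) = 6 m/s.
The angular speed follows from ω = v/R = 6/0.23 ≈ 26.1 rad/s.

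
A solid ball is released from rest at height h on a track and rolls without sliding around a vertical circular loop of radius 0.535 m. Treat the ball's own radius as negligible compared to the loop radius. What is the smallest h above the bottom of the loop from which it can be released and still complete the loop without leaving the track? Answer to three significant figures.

h_min ≈ 1.44 m

With I = (2/5)MR², the ratio k = I/(MR²) is 0.4.
At the top of the loop, the minimum-contact condition is Mg = Mv_top²/r, so v_top² = gr.
With ω = v/R, the kinetic energy at speed v is ½(1+k)Mv² = (7/10)Mv².
Energy conservation from release (height h) to the top (height 2r): Mgh = Mg(2r) + (7/10)M·gr.
Thus h_min = 2r + (1+k)r/2 = r(2 + 1.4/2) = 0.535 × 2.7 ≈ 1.44 m.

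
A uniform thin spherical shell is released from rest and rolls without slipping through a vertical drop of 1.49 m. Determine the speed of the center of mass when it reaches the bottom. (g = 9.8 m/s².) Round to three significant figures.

For this body I = (2/3)MR², i.e. k = I/(MR²) = 2/3.
Rolling without slipping gives ω = v/R, so the total kinetic energy is ½Mv² + ½Iω² = ½(1+k)Mv² = (5/6)Mv².
Energy conservation: Mgh = (5/6)Mv², so v = √(2gh/(1+k)) = √(2 × 9.8 × 1.49 / 1.667) ≈ 4.19 m/s.

v ≈ 4.19 m/s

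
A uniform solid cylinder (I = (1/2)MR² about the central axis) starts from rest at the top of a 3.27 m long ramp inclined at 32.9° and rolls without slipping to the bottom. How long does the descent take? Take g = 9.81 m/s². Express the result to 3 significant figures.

For this body I = (1/2)MR², i.e. k = I/(MR²) = 0.5.
Newton's second law down the slope: Mg sinθ − f = Ma. The torque equation fR = Iα (with α = a/R) gives f = kMa.
Hence a = g sinθ/(1+k) = 9.81×sin32.9°/1.5 = 3.552 m/s².
With constant a from rest, t = √(2L/a) = √(2·3.27/3.552) ≈ 1.36 s.

t ≈ 1.36 s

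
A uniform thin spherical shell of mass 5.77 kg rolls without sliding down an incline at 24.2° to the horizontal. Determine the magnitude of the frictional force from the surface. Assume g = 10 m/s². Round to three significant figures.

Here I = (2/3)MR², so the shape factor k = I/(MR²) = 2/3.
Newton's second law down the slope: Mg sinθ − f = Ma. The torque equation fR = Iα (with α = a/R) gives f = kMa.
Combining, a = g sinθ/(1+k) and f = kMa = kMg sinθ/(1+k).
f = (2/3) × 5.77 × 10 × sin24.2° / 1.667 ≈ 9.46 N.

f ≈ 9.46 N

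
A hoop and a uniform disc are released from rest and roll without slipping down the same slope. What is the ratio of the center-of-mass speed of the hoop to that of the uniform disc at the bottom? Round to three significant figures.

Each satisfies Mgh = ½(1+k)Mv² with k = I/(MR²), so v ∝ 1/√(1+k).
For the hoop k = 1; for the uniform disc k = 0.5.
v₁/v₂ = √((1+k₂)/(1+k₁)) = √(1.5/2) ≈ 0.866.

v_ratio ≈ 0.866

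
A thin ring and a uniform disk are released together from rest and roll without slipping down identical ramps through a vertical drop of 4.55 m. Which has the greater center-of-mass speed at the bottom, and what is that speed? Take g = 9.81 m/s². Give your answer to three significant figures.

the uniform disk, at v ≈ 7.71 m/s

For rolling without slipping, Mgh = ½(1+k)Mv² where k = I/(MR²), so v = √(2gh/(1+k)).
Thin ring: k = 1, giving v = √(2×9.81×4.55/2) = 6.681 m/s.
Uniform disk: k = 0.5, giving v = √(2×9.81×4.55/1.5) = 7.715 m/s.
The smaller k wins: the uniform disk, at ≈ 7.71 m/s.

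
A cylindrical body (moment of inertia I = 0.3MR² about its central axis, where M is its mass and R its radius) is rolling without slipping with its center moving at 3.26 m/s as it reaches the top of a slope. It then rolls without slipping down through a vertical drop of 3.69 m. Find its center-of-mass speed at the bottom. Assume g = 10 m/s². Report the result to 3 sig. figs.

v ≈ 8.21 m/s

For this body I = 0.3MR², i.e. k = I/(MR²) = 0.3.
Rolling without slipping gives ω = v/R, so the total kinetic energy is ½Mv² + ½Iω² = ½(1+k)Mv² = (13/20)Mv².
Conserving energy between top and bottom: (13/20)Mv² = (13/20)Mv₀² + Mgh, hence v² = v₀² + 2gh/(1+k).
v = √(3.26² + 2×10×3.69/1.3) = √67.4 ≈ 8.21 m/s.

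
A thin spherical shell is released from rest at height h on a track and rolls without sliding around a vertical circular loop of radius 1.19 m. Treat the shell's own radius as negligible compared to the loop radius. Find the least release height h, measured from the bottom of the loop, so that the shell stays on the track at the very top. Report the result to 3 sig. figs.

h_min ≈ 3.37 m

Here I = (2/3)MR², so the shape factor k = I/(MR²) = 2/3.
At the top of the loop, the minimum-contact condition is Mg = Mv_top²/r, so v_top² = gr.
With ω = v/R, the kinetic energy at speed v is ½(1+k)Mv² = (5/6)Mv².
Energy conservation from release (height h) to the top (height 2r): Mgh = Mg(2r) + (5/6)M·gr.
Thus h_min = 2r + (1+k)r/2 = r(2 + 1.667/2) = 1.19 × 2.833 ≈ 3.37 m.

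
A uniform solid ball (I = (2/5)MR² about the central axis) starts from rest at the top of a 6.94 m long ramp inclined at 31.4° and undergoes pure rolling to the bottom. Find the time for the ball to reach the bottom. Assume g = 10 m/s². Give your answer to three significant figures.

The moment of inertia is (2/5)MR², giving k ≡ I/(MR²) = 0.4.
Newton's second law down the slope: Mg sinθ − f = Ma. The torque equation fR = Iα (with α = a/R) gives f = kMa.
Hence a = g sinθ/(1+k) = 10×sin31.4°/1.4 = 3.721 m/s².
Starting from rest, L = ½at², so t = √(2L/a) = √(2×6.94/3.721) ≈ 1.93 s.

t ≈ 1.93 s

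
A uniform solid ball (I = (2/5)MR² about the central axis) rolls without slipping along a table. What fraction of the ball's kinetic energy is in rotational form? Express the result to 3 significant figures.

The moment of inertia is (2/5)MR², giving k ≡ I/(MR²) = 0.4.
With ω = v/R, KE_trans = ½Mv² and KE_rot = ½Iω² = ½kMv², so KE_total = ½(1+k)Mv².
The rotational fraction is therefore k/(1+k) = 0.4/1.4 ≈ 0.286.

fraction ≈ 0.286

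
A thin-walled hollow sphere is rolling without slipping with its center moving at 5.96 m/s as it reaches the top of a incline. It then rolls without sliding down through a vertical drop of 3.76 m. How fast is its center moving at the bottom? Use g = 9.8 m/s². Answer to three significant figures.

With I = (2/3)MR², the ratio k = I/(MR²) is 2/3.
The rolling condition ω = v/R makes the rotational term ½I(v/R)² = ½kMv², so KE_total = ½(1+k)Mv² = (5/6)Mv².
Conserving energy between top and bottom: (5/6)Mv² = (5/6)Mv₀² + Mgh, hence v² = v₀² + 2gh/(1+k).
v = √(5.96² + 2×9.8×3.76/1.667) = √79.74 ≈ 8.93 m/s.

v ≈ 8.93 m/s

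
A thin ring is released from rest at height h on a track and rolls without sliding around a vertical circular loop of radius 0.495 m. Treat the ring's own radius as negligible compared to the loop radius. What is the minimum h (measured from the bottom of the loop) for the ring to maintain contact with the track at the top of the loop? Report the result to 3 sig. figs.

h_min ≈ 1.49 m

The moment of inertia is MR², giving k ≡ I/(MR²) = 1.
At the top of the loop, the minimum-contact condition is Mg = Mv_top²/r, so v_top² = gr.
With ω = v/R, the kinetic energy at speed v is ½(1+k)Mv² = Mv².
Energy conservation from release (height h) to the top (height 2r): Mgh = Mg(2r) + M·gr.
Thus h_min = 2r + (1+k)r/2 = r(2 + 2/2) = 0.495 × 3 ≈ 1.49 m.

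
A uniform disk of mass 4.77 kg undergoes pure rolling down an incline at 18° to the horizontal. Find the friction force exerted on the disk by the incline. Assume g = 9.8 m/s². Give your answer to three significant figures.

The moment of inertia is (1/2)MR², giving k ≡ I/(MR²) = 0.5.
Along the incline Mg sinθ − f = Ma, and torque about the center fR = Iα = kMR²(a/R) gives f = kMa.
Combining, a = g sinθ/(1+k) and f = kMa = kMg sinθ/(1+k).
f = 0.5 × 4.77 × 9.8 × sin18° / 1.5 ≈ 4.82 N.

f ≈ 4.82 N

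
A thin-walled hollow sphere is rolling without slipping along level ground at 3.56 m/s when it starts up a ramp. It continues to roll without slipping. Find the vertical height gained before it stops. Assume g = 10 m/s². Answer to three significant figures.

h ≈ 1.06 m

The moment of inertia is (2/3)MR², giving k ≡ I/(MR²) = 2/3.
Since it rolls without slipping, ω = v/R and KE = ½Mv² + ½Iω² = ½(1+k)Mv² = (5/6)Mv².
At the top the kinetic energy is zero, so (5/6)Mv₀² = Mgh.
Thus h = (1+k)v₀²/(2g) = 1.667 × 3.56² / (2 × 10) ≈ 1.06 m.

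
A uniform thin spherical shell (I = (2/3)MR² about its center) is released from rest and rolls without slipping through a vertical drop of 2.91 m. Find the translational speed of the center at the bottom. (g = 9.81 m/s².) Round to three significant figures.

v ≈ 5.85 m/s

With I = (2/3)MR², the ratio k = I/(MR²) is 2/3.
Since it rolls without slipping, ω = v/R and KE = ½Mv² + ½Iω² = ½(1+k)Mv² = (5/6)Mv².
Setting Mgh = (5/6)Mv² gives v = √(2gh/(1+k)) = √(2·9.81·2.91/1.667) ≈ 5.85 m/s.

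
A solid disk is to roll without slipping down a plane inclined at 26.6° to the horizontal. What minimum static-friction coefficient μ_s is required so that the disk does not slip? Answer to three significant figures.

μ_min ≈ 0.167

The moment of inertia is (1/2)MR², giving k ≡ I/(MR²) = 0.5.
Along the incline Mg sinθ − f = Ma, and torque about the center fR = Iα = kMR²(a/R) gives f = kMa.
These give a = g sinθ/(1+k) and the required friction f = kMg sinθ/(1+k).
With N = Mg cosθ, the no-slip condition f ≤ μN gives μ_min = f/N = k tanθ/(1+k).
μ_min = 0.5 × tan26.6° / 1.5 ≈ 0.167.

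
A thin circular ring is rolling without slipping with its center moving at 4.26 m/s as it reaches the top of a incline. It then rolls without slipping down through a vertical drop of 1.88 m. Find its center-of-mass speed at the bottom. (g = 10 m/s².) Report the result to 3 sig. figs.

v ≈ 6.08 m/s

With I = MR², the ratio k = I/(MR²) is 1.
Pure rolling means v = ωR; then KE = ½Mv² + ½I(v/R)² = ½(1+k)Mv² = Mv².
Conserving energy between top and bottom: Mv² = Mv₀² + Mgh, hence v² = v₀² + 2gh/(1+k).
v = √(4.26² + 2×10×1.88/2) = √36.95 ≈ 6.08 m/s.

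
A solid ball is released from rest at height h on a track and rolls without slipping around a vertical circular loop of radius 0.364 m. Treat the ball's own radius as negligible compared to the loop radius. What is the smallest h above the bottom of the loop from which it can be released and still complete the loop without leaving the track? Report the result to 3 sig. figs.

h_min ≈ 0.983 m

With I = (2/5)MR², the ratio k = I/(MR²) is 0.4.
At the top of the loop, the minimum-contact condition is Mg = Mv_top²/r, so v_top² = gr.
With ω = v/R, the kinetic energy at speed v is ½(1+k)Mv² = (7/10)Mv².
Energy conservation from release (height h) to the top (height 2r): Mgh = Mg(2r) + (7/10)M·gr.
Thus h_min = 2r + (1+k)r/2 = r(2 + 1.4/2) = 0.364 × 2.7 ≈ 0.983 m.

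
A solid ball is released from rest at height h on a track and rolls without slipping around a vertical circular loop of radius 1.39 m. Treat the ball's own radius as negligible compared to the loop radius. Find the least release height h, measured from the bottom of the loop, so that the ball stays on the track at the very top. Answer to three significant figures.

h_min ≈ 3.75 m

With I = (2/5)MR², the ratio k = I/(MR²) is 0.4.
At the top of the loop, the minimum-contact condition is Mg = Mv_top²/r, so v_top² = gr.
With ω = v/R, the kinetic energy at speed v is ½(1+k)Mv² = (7/10)Mv².
Energy conservation from release (height h) to the top (height 2r): Mgh = Mg(2r) + (7/10)M·gr.
Thus h_min = 2r + (1+k)r/2 = r(2 + 1.4/2) = 1.39 × 2.7 ≈ 3.75 m.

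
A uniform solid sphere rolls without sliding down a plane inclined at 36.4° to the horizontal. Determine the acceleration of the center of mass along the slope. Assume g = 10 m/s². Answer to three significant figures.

Here I = (2/5)MR², so the shape factor k = I/(MR²) = 0.4.
Along the incline Mg sinθ − f = Ma, and torque about the center fR = Iα = kMR²(a/R) gives f = kMa.
Eliminating f: Mg sinθ = (1+k)Ma, so a = g sinθ/(1+k) = 10 × sin36.4° / 1.4 ≈ 4.24 m/s².

a ≈ 4.24 m/s²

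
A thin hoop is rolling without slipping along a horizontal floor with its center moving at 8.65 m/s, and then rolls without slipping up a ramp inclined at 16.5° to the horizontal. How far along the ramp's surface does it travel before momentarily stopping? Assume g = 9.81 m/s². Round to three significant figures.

The moment of inertia is MR², giving k ≡ I/(MR²) = 1.
Rolling without slipping gives ω = v/R, so the total kinetic energy is ½Mv² + ½Iω² = ½(1+k)Mv² = Mv².
Setting this equal to Mgh gives the vertical rise h = (1+k)v₀²/(2g) = 2×8.65²/(2×9.81) = 7.627 m.
Along the incline, d = h/sinθ = 7.627/sin16.5° ≈ 26.9 m.

d ≈ 26.9 m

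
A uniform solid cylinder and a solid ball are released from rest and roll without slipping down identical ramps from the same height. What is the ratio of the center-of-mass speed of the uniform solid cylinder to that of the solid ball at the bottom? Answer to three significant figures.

v_ratio ≈ 0.966

Each satisfies Mgh = ½(1+k)Mv² with k = I/(MR²), so v ∝ 1/√(1+k).
For the uniform solid cylinder k = 0.5; for the solid ball k = 0.4.
v₁/v₂ = √((1+k₂)/(1+k₁)) = √(1.4/1.5) ≈ 0.966.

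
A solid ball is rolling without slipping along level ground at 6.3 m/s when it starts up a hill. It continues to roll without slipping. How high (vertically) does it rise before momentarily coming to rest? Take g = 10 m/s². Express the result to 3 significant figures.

h ≈ 2.78 m

For this body I = (2/5)MR², i.e. k = I/(MR²) = 0.4.
Pure rolling means v = ωR; then KE = ½Mv² + ½I(v/R)² = ½(1+k)Mv² = (7/10)Mv².
At the top the kinetic energy is zero, so (7/10)Mv₀² = Mgh.
Thus h = (1+k)v₀²/(2g) = 1.4 × 6.3² / (2 × 10) ≈ 2.78 m.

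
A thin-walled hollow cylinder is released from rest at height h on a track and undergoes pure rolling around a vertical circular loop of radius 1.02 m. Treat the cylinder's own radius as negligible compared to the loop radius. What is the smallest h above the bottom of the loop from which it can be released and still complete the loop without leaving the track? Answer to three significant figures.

For this body I = MR², i.e. k = I/(MR²) = 1.
At the top of the loop, the minimum-contact condition is Mg = Mv_top²/r, so v_top² = gr.
With ω = v/R, the kinetic energy at speed v is ½(1+k)Mv² = Mv².
Energy conservation from release (height h) to the top (height 2r): Mgh = Mg(2r) + M·gr.
Thus h_min = 2r + (1+k)r/2 = r(2 + 2/2) = 1.02 × 3 ≈ 3.06 m.

h_min ≈ 3.06 m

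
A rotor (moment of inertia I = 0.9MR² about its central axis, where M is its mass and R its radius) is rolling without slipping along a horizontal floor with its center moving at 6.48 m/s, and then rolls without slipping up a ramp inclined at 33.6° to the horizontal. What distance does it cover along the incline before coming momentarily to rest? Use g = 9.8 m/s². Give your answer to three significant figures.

d ≈ 7.36 m

For this body I = 0.9MR², i.e. k = I/(MR²) = 0.9.
Pure rolling means v = ωR; then KE = ½Mv² + ½I(v/R)² = ½(1+k)Mv² = (19/20)Mv².
Setting this equal to Mgh gives the vertical rise h = (1+k)v₀²/(2g) = 1.9×6.48²/(2×9.8) = 4.07 m.
Along the incline, d = h/sinθ = 4.07/sin33.6° ≈ 7.36 m.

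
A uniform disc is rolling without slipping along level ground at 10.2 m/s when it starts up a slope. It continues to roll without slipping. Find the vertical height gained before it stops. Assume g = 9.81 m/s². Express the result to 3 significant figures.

Here I = (1/2)MR², so the shape factor k = I/(MR²) = 0.5.
Since it rolls without slipping, ω = v/R and KE = ½Mv² + ½Iω² = ½(1+k)Mv² = (3/4)Mv².
At the top the kinetic energy is zero, so (3/4)Mv₀² = Mgh.
Thus h = (1+k)v₀²/(2g) = 1.5 × 10.2² / (2 × 9.81) ≈ 7.95 m.

h ≈ 7.95 m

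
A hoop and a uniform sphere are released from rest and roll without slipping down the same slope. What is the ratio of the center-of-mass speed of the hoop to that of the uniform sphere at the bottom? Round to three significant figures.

Each satisfies Mgh = ½(1+k)Mv² with k = I/(MR²), so v ∝ 1/√(1+k).
For the hoop k = 1; for the uniform sphere k = 0.4.
v₁/v₂ = √((1+k₂)/(1+k₁)) = √(1.4/2) ≈ 0.837.

v_ratio ≈ 0.837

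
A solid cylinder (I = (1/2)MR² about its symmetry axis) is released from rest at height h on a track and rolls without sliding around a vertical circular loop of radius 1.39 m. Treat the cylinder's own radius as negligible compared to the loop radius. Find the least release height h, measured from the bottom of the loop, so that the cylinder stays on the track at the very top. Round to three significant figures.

h_min ≈ 3.82 m

With I = (1/2)MR², the ratio k = I/(MR²) is 0.5.
At the top of the loop, the minimum-contact condition is Mg = Mv_top²/r, so v_top² = gr.
With ω = v/R, the kinetic energy at speed v is ½(1+k)Mv² = (3/4)Mv².
Energy conservation from release (height h) to the top (height 2r): Mgh = Mg(2r) + (3/4)M·gr.
Thus h_min = 2r + (1+k)r/2 = r(2 + 1.5/2) = 1.39 × 2.75 ≈ 3.82 m.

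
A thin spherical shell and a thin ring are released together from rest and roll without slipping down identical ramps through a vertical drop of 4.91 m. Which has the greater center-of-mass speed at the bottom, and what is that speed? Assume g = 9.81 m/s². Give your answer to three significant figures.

the thin spherical shell, at v ≈ 7.60 m/s

For rolling without slipping, Mgh = ½(1+k)Mv² where k = I/(MR²), so v = √(2gh/(1+k)).
Thin spherical shell: k = 2/3, giving v = √(2×9.81×4.91/1.667) = 7.603 m/s.
Thin ring: k = 1, giving v = √(2×9.81×4.91/2) = 6.94 m/s.
The smaller k wins: the thin spherical shell, at ≈ 7.60 m/s.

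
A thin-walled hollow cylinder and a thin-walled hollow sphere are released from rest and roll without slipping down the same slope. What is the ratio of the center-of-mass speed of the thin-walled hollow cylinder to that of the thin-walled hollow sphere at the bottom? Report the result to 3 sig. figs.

Each satisfies Mgh = ½(1+k)Mv² with k = I/(MR²), so v ∝ 1/√(1+k).
For the thin-walled hollow cylinder k = 1; for the thin-walled hollow sphere k = 2/3.
v₁/v₂ = √((1+k₂)/(1+k₁)) = √(1.667/2) ≈ 0.913.

v_ratio ≈ 0.913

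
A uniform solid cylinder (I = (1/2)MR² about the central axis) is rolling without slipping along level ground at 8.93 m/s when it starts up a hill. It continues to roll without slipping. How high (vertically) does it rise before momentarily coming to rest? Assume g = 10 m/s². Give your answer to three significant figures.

h ≈ 5.98 m

With I = (1/2)MR², the ratio k = I/(MR²) is 0.5.
Pure rolling means v = ωR; then KE = ½Mv² + ½I(v/R)² = ½(1+k)Mv² = (3/4)Mv².
At the top the kinetic energy is zero, so (3/4)Mv₀² = Mgh.
Thus h = (1+k)v₀²/(2g) = 1.5 × 8.93² / (2 × 10) ≈ 5.98 m.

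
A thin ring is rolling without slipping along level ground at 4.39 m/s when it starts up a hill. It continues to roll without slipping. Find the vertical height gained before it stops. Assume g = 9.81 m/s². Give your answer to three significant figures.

h ≈ 1.96 m

For this body I = MR², i.e. k = I/(MR²) = 1.
Since it rolls without slipping, ω = v/R and KE = ½Mv² + ½Iω² = ½(1+k)Mv² = Mv².
All of this converts to potential energy at the highest point: Mv₀² = Mgh.
Thus h = (1+k)v₀²/(2g) = 2 × 4.39² / (2 × 9.81) ≈ 1.96 m.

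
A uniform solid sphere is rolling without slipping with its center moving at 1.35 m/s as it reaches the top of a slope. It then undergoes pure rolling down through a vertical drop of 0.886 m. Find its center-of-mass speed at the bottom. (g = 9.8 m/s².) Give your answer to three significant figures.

With I = (2/5)MR², the ratio k = I/(MR²) is 0.4.
Since it rolls without slipping, ω = v/R and KE = ½Mv² + ½Iω² = ½(1+k)Mv² = (7/10)Mv².
Conserving energy between top and bottom: (7/10)Mv² = (7/10)Mv₀² + Mgh, hence v² = v₀² + 2gh/(1+k).
v = √(1.35² + 2×9.8×0.886/1.4) = √14.23 ≈ 3.77 m/s.

v ≈ 3.77 m/s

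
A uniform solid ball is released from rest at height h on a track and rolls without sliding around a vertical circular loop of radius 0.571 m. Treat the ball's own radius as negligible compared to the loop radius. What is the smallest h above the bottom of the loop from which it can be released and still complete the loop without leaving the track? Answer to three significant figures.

The moment of inertia is (2/5)MR², giving k ≡ I/(MR²) = 0.4.
At the top of the loop, the minimum-contact condition is Mg = Mv_top²/r, so v_top² = gr.
With ω = v/R, the kinetic energy at speed v is ½(1+k)Mv² = (7/10)Mv².
Energy conservation from release (height h) to the top (height 2r): Mgh = Mg(2r) + (7/10)M·gr.
Thus h_min = 2r + (1+k)r/2 = r(2 + 1.4/2) = 0.571 × 2.7 ≈ 1.54 m.

h_min ≈ 1.54 m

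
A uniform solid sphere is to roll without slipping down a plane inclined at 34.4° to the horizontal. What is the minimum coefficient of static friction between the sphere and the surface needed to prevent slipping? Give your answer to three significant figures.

μ_min ≈ 0.196

For this body I = (2/5)MR², i.e. k = I/(MR²) = 0.4.
Translational: Mg sinθ − f = Ma. Rotational about the CM: fR = Iα = kMRa, so f = kMa.
These give a = g sinθ/(1+k) and the required friction f = kMg sinθ/(1+k).
The normal force is N = Mg cosθ, so μ_min = f/N = k tanθ/(1+k).
μ_min = 0.4 × tan34.4° / 1.4 ≈ 0.196.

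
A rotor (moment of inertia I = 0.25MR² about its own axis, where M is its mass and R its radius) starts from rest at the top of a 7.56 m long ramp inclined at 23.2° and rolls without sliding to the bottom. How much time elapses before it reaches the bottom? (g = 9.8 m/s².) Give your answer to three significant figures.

t ≈ 2.21 s

With I = 0.25MR², the ratio k = I/(MR²) is 0.25.
Translational: Mg sinθ − f = Ma. Rotational about the CM: fR = Iα = kMRa, so f = kMa.
Hence a = g sinθ/(1+k) = 9.8×sin23.2°/1.25 = 3.089 m/s².
Starting from rest, L = ½at², so t = √(2L/a) = √(2×7.56/3.089) ≈ 2.21 s.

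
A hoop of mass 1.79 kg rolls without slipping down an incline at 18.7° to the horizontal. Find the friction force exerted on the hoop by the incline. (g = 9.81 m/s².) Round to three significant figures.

f ≈ 2.81 N

The moment of inertia is MR², giving k ≡ I/(MR²) = 1.
Along the incline Mg sinθ − f = Ma, and torque about the center fR = Iα = kMR²(a/R) gives f = kMa.
Combining, a = g sinθ/(1+k) and f = kMa = kMg sinθ/(1+k).
f = 1 × 1.79 × 9.81 × sin18.7° / 2 ≈ 2.81 N.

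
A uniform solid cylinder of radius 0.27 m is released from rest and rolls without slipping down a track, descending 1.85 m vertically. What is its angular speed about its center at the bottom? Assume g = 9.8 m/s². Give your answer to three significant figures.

For this body I = (1/2)MR², i.e. k = I/(MR²) = 0.5.
The rolling condition ω = v/R makes the rotational term ½I(v/R)² = ½kMv², so KE_total = ½(1+k)Mv² = (3/4)Mv².
Energy conservation Mgh = ½(1+k)Mv² gives v = √(2gh/(1+k)) = √(2 × 9.8 × 1.85 / 1.5) = 4.917 m/s.
The angular speed follows from ω = v/R = 4.917/0.27 ≈ 18.2 rad/s.

ω ≈ 18.2 rad/s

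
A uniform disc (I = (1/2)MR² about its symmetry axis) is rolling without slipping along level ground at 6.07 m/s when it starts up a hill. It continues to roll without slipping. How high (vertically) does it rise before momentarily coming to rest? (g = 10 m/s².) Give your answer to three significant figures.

h ≈ 2.76 m

For this body I = (1/2)MR², i.e. k = I/(MR²) = 0.5.
Rolling without slipping gives ω = v/R, so the total kinetic energy is ½Mv² + ½Iω² = ½(1+k)Mv² = (3/4)Mv².
All of this converts to potential energy at the highest point: (3/4)Mv₀² = Mgh.
Thus h = (1+k)v₀²/(2g) = 1.5 × 6.07² / (2 × 10) ≈ 2.76 m.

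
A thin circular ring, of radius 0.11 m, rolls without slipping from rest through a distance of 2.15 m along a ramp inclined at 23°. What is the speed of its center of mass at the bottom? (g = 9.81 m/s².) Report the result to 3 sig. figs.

v ≈ 2.87 m/s

Here I = MR², so the shape factor k = I/(MR²) = 1.
Pure rolling means v = ωR; then KE = ½Mv² + ½I(v/R)² = ½(1+k)Mv² = Mv².
The vertical drop is h = L sinθ = 2.15 × sin23° = 0.8401 m.
Energy conservation: Mgh = Mv², so v = √(2gh/(1+k)) = √(2 × 9.81 × 0.8401 / 2) ≈ 2.87 m/s.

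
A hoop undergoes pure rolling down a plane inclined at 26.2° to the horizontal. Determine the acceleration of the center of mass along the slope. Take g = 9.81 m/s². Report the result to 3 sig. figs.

Here I = MR², so the shape factor k = I/(MR²) = 1.
Along the incline Mg sinθ − f = Ma, and torque about the center fR = Iα = kMR²(a/R) gives f = kMa.
Eliminating f: Mg sinθ = (1+k)Ma, so a = g sinθ/(1+k) = 9.81 × sin26.2° / 2 ≈ 2.17 m/s².

a ≈ 2.17 m/s²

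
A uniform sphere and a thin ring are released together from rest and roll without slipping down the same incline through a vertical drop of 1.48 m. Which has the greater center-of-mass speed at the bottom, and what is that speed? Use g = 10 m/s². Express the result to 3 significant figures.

For rolling without slipping, Mgh = ½(1+k)Mv² where k = I/(MR²), so v = √(2gh/(1+k)).
Uniform sphere: k = 0.4, giving v = √(2×10×1.48/1.4) = 4.598 m/s.
Thin ring: k = 1, giving v = √(2×10×1.48/2) = 3.847 m/s.
The smaller k wins: the uniform sphere, at ≈ 4.60 m/s.

the uniform sphere, at v ≈ 4.60 m/s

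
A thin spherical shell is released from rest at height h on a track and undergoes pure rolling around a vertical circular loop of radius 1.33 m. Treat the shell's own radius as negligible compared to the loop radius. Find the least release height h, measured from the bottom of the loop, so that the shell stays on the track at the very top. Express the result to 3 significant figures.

Here I = (2/3)MR², so the shape factor k = I/(MR²) = 2/3.
At the top, contact is just lost when gravity alone supplies the centripetal force: Mg = Mv_top²/r, i.e. v_top² = gr.
With ω = v/R, the kinetic energy at speed v is ½(1+k)Mv² = (5/6)Mv².
Energy conservation from release (height h) to the top (height 2r): Mgh = Mg(2r) + (5/6)M·gr.
Thus h_min = 2r + (1+k)r/2 = r(2 + 1.667/2) = 1.33 × 2.833 ≈ 3.77 m.

h_min ≈ 3.77 m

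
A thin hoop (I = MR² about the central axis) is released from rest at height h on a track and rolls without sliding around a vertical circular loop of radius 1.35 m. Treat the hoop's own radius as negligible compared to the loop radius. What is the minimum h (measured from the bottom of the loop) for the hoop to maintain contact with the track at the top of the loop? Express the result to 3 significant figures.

h_min ≈ 4.05 m

With I = MR², the ratio k = I/(MR²) is 1.
At the top, contact is just lost when gravity alone supplies the centripetal force: Mg = Mv_top²/r, i.e. v_top² = gr.
With ω = v/R, the kinetic energy at speed v is ½(1+k)Mv² = Mv².
Energy conservation from release (height h) to the top (height 2r): Mgh = Mg(2r) + M·gr.
Thus h_min = 2r + (1+k)r/2 = r(2 + 2/2) = 1.35 × 3 ≈ 4.05 m.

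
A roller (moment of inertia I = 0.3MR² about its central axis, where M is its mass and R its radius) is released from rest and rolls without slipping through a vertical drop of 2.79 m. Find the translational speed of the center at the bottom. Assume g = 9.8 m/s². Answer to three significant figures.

v ≈ 6.49 m/s

For this body I = 0.3MR², i.e. k = I/(MR²) = 0.3.
The rolling condition ω = v/R makes the rotational term ½I(v/R)² = ½kMv², so KE_total = ½(1+k)Mv² = (13/20)Mv².
Setting Mgh = (13/20)Mv² gives v = √(2gh/(1+k)) = √(2·9.8·2.79/1.3) ≈ 6.49 m/s.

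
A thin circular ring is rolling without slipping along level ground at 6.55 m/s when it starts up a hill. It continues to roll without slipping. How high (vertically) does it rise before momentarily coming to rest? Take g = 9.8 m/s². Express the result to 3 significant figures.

h ≈ 4.38 m

The moment of inertia is MR², giving k ≡ I/(MR²) = 1.
Rolling without slipping gives ω = v/R, so the total kinetic energy is ½Mv² + ½Iω² = ½(1+k)Mv² = Mv².
At the top the kinetic energy is zero, so Mv₀² = Mgh.
Thus h = (1+k)v₀²/(2g) = 2 × 6.55² / (2 × 9.8) ≈ 4.38 m.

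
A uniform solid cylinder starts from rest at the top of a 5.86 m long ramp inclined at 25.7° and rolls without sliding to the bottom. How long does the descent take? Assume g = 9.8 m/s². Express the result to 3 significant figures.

t ≈ 2.03 s

With I = (1/2)MR², the ratio k = I/(MR²) is 0.5.
Along the incline Mg sinθ − f = Ma, and torque about the center fR = Iα = kMR²(a/R) gives f = kMa.
Hence a = g sinθ/(1+k) = 9.8×sin25.7°/1.5 = 2.833 m/s².
Starting from rest, L = ½at², so t = √(2L/a) = √(2×5.86/2.833) ≈ 2.03 s.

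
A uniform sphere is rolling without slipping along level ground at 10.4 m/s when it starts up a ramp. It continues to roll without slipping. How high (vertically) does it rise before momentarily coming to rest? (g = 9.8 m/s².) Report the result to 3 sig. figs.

h ≈ 7.73 m

With I = (2/5)MR², the ratio k = I/(MR²) is 0.4.
The rolling condition ω = v/R makes the rotational term ½I(v/R)² = ½kMv², so KE_total = ½(1+k)Mv² = (7/10)Mv².
All of this converts to potential energy at the highest point: (7/10)Mv₀² = Mgh.
Thus h = (1+k)v₀²/(2g) = 1.4 × 10.4² / (2 × 9.8) ≈ 7.73 m.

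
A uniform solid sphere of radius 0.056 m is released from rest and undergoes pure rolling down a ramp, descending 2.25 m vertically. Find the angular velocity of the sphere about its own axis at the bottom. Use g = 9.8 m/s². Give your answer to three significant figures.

ω ≈ 100 rad/s

With I = (2/5)MR², the ratio k = I/(MR²) is 0.4.
Pure rolling means v = ωR; then KE = ½Mv² + ½I(v/R)² = ½(1+k)Mv² = (7/10)Mv².
Energy conservation Mgh = ½(1+k)Mv² gives v = √(2gh/(1+k)) = √(2 × 9.8 × 2.25 / 1.4) = 5.612 m/s.
The angular speed follows from ω = v/R = 5.612/0.056 ≈ 100 rad/s.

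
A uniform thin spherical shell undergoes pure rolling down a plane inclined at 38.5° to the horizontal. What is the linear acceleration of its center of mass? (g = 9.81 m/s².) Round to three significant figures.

a ≈ 3.66 m/s²

The moment of inertia is (2/3)MR², giving k ≡ I/(MR²) = 2/3.
Newton's second law down the slope: Mg sinθ − f = Ma. The torque equation fR = Iα (with α = a/R) gives f = kMa.
Eliminating f: Mg sinθ = (1+k)Ma, so a = g sinθ/(1+k) = 9.81 × sin38.5° / 1.667 ≈ 3.66 m/s².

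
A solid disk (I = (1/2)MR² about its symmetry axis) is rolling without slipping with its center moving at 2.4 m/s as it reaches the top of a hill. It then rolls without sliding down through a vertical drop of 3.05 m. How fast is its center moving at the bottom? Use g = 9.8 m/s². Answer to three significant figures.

v ≈ 6.75 m/s

Here I = (1/2)MR², so the shape factor k = I/(MR²) = 0.5.
Rolling without slipping gives ω = v/R, so the total kinetic energy is ½Mv² + ½Iω² = ½(1+k)Mv² = (3/4)Mv².
Conserving energy between top and bottom: (3/4)Mv² = (3/4)Mv₀² + Mgh, hence v² = v₀² + 2gh/(1+k).
v = √(2.4² + 2×9.8×3.05/1.5) = √45.61 ≈ 6.75 m/s.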